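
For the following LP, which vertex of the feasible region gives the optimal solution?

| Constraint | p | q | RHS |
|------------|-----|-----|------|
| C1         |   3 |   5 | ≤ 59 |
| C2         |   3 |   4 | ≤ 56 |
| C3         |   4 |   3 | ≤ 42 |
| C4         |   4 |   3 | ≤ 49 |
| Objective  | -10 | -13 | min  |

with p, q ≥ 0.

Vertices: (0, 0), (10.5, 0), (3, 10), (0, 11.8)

Evaluate the objective at each vertex of the feasible region:
  z(0, 0) = 0
  z(10.5, 0) = -105
  z(3, 10) = -160  ←
  z(0, 11.8) = -153.4
The minimum is at p = 3, q = 10.

(3, 10)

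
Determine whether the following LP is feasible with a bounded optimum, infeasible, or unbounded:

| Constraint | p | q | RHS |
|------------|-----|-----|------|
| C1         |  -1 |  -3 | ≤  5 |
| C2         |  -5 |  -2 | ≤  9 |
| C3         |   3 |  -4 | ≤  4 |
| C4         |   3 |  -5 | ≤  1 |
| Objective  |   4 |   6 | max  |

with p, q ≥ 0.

Unbounded (objective can increase without bound)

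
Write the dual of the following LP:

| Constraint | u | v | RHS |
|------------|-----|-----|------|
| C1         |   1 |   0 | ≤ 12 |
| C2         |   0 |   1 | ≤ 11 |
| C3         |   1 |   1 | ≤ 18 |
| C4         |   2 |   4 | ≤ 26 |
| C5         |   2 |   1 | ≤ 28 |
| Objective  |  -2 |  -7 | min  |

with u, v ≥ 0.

Primal min cᵀx s.t. Ax ≤ b, x ≥ 0  →  Dual max −bᵀy s.t. Aᵀy ≥ −c, y ≥ 0.

Maximize: z = -12y1 - 11y2 - 18y3 - 26y4 - 28y5

Subject to:
  y1 + y3 + 2y4 + 2y5 ≥ 2
  y2 + y3 + 4y4 + y5 ≥ 7
  y1, y2, y3, y4, y5 ≥ 0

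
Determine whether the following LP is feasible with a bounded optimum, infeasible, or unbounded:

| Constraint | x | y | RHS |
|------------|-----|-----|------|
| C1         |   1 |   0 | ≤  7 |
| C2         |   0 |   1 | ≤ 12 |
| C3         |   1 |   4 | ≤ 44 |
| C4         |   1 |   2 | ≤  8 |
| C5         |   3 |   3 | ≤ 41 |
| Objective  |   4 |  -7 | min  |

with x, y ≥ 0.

Feasible with a bounded optimal solution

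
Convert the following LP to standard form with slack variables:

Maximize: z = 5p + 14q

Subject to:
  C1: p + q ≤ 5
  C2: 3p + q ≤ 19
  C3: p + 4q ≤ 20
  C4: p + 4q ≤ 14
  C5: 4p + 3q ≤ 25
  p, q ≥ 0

max z = 5p + 14q

s.t.
  p + q + s1 = 5
  3p + q + s2 = 19
  p + 4q + s3 = 20
  p + 4q + s4 = 14
  4p + 3q + s5 = 25
  p, q, s1, s2, s3, s4, s5 ≥ 0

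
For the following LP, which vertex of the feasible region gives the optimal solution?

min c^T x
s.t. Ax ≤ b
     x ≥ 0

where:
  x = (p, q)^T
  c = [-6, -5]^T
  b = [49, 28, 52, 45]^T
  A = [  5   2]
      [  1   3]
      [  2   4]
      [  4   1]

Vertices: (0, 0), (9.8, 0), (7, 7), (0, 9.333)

Evaluate the objective at each vertex of the feasible region:
  z(0, 0) = 0
  z(9.8, 0) = -58.8
  z(7, 7) = -77  ←
  z(0, 9.333) = -46.67
The minimum is at p = 7, q = 7.

(7, 7)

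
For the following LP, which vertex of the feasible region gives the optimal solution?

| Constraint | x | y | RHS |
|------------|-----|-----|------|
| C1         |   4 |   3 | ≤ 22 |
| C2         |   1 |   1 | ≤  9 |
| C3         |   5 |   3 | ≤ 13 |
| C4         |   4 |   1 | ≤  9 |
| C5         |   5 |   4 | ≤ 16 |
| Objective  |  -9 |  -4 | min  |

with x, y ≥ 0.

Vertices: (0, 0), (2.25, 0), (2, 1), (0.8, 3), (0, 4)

Evaluate the objective at each vertex of the feasible region:
  z(0, 0) = 0
  z(2.25, 0) = -20.25
  z(2, 1) = -22  ←
  z(0.8, 3) = -19.2
  z(0, 4) = -16
The minimum is at x = 2, y = 1.

(2, 1)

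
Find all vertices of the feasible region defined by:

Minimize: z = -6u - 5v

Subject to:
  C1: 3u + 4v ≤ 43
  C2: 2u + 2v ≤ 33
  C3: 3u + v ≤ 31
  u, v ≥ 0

(0, 0), (10.33, 0), (9, 4), (0, 10.75)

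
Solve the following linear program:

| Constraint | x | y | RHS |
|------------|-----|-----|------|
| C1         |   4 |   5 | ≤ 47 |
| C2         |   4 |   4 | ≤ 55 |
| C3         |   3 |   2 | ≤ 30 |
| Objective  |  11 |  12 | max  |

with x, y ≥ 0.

Evaluate the objective at each vertex of the feasible region:
  z(0, 0) = 0
  z(10, 0) = 110
  z(8, 3) = 124  ←
  z(0, 9.4) = 112.8
The maximum is at x = 8, y = 3.

x = 8, y = 3, z = 124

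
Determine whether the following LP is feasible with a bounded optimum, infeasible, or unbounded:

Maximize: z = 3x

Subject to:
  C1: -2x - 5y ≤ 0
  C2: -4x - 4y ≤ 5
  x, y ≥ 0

Unbounded (objective can increase without bound)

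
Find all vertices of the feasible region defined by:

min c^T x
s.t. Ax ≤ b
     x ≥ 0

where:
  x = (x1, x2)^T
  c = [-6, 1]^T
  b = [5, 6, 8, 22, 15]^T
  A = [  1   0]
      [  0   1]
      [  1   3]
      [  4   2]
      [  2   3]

(0, 0), (5, 0), (5, 1), (0, 2.667)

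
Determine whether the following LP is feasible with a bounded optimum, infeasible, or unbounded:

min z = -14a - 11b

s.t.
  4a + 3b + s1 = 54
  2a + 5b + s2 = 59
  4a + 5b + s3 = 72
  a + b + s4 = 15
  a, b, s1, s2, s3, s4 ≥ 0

Feasible with a bounded optimal solution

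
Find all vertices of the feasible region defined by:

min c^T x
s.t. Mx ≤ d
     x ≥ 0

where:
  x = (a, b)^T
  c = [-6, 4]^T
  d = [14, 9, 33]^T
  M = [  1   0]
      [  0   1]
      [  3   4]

(0, 0), (11, 0), (0, 8.25)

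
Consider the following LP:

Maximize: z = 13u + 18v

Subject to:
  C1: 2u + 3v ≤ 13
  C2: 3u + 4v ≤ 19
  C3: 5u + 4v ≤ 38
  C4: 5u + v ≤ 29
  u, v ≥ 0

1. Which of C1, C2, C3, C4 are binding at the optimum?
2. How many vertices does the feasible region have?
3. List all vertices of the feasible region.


1. C1, C2
2. 5
3. (0, 0), (5.8, 0), (5.706, 0.4706), (5, 1), (0, 4.333)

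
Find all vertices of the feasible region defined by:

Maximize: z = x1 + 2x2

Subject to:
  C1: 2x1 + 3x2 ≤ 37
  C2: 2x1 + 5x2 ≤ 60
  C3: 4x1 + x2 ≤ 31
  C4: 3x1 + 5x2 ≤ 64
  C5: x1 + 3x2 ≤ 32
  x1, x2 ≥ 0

(0, 0), (7.75, 0), (5.6, 8.6), (5, 9), (0, 10.67)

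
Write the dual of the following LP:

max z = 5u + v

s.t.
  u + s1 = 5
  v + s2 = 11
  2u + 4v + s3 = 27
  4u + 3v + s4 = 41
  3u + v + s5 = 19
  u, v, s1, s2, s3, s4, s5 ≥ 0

Primal max cᵀx s.t. Ax ≤ b, x ≥ 0  →  Dual min bᵀy s.t. Aᵀy ≥ c, y ≥ 0.

Minimize: z = 5y1 + 11y2 + 27y3 + 41y4 + 19y5

Subject to:
  y1 + 2y3 + 4y4 + 3y5 ≥ 5
  y2 + 4y3 + 3y4 + y5 ≥ 1
  y1, y2, y3, y4, y5 ≥ 0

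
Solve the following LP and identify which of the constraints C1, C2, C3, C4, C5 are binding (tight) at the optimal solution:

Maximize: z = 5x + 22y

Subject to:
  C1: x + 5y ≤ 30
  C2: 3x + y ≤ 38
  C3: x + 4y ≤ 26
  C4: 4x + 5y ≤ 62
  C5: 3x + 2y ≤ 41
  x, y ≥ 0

At x = 10, y = 4, compute slack b - a·x for each constraint:
  C1: 30 − 30 = 0  (binding)
  C2: 38 − 34 = 4  (slack)
  C3: 26 − 26 = 0  (binding)
  C4: 62 − 60 = 2  (slack)
  C5: 41 − 38 = 3  (slack)

Optimal: x = 10, y = 4
Binding: C1, C3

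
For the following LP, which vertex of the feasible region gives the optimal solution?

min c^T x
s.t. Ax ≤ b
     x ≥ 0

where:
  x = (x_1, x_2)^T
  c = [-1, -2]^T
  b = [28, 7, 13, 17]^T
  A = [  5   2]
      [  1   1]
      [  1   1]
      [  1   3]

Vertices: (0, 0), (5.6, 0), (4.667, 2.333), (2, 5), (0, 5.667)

Evaluate the objective at each vertex of the feasible region:
  z(0, 0) = 0
  z(5.6, 0) = -5.6
  z(4.667, 2.333) = -9.333
  z(2, 5) = -12  ←
  z(0, 5.667) = -11.33
The minimum is at x_1 = 2, x_2 = 5.

(2, 5)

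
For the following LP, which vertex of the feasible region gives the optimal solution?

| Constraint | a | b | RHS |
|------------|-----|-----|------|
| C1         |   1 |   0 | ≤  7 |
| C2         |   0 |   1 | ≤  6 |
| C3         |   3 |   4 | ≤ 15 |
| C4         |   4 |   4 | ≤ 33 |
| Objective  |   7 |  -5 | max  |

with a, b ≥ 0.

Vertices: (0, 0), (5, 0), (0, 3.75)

Evaluate the objective at each vertex of the feasible region:
  z(0, 0) = 0
  z(5, 0) = 35  ←
  z(0, 3.75) = -18.75
The maximum is at a = 5, b = 0.

(5, 0)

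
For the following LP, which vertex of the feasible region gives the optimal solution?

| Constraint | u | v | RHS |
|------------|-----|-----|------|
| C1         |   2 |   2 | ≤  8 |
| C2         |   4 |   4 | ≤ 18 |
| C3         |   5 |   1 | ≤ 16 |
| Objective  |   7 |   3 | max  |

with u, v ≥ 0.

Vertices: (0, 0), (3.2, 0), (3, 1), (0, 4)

Evaluate the objective at each vertex of the feasible region:
  z(0, 0) = 0
  z(3.2, 0) = 22.4
  z(3, 1) = 24  ←
  z(0, 4) = 12
The maximum is at u = 3, v = 1.

(3, 1)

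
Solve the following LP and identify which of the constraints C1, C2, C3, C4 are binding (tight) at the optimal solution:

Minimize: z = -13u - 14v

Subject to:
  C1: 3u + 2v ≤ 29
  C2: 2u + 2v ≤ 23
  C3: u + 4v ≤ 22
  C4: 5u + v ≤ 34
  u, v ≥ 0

At u = 6, v = 4, compute slack b - a·x for each constraint:
  C1: 29 − 26 = 3  (slack)
  C2: 23 − 20 = 3  (slack)
  C3: 22 − 22 = 0  (binding)
  C4: 34 − 34 = 0  (binding)

Optimal: u = 6, v = 4
Binding: C3, C4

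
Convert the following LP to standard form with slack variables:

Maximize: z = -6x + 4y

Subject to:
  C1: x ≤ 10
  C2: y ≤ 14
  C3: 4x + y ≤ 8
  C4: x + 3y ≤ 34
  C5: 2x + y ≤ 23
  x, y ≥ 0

max z = -6x + 4y

s.t.
  x + s1 = 10
  y + s2 = 14
  4x + y + s3 = 8
  x + 3y + s4 = 34
  2x + y + s5 = 23
  x, y, s1, s2, s3, s4, s5 ≥ 0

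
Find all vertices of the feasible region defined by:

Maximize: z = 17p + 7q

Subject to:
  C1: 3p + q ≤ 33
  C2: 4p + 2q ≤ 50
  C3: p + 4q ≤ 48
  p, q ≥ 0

(0, 0), (11, 0), (8, 9), (7.429, 10.14), (0, 12)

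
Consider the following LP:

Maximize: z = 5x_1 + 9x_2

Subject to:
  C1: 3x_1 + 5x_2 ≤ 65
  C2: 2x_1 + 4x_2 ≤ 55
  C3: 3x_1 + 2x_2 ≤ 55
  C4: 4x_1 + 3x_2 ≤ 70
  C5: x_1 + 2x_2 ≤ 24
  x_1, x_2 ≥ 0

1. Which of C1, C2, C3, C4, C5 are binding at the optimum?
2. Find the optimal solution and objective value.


1. C1, C5
2. x_1 = 10, x_2 = 7, z = 113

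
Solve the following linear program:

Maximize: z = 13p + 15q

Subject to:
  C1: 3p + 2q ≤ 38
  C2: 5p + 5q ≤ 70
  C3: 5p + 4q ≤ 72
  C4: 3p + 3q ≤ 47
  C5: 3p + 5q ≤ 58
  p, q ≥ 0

Evaluate the objective at each vertex of the feasible region:
  z(0, 0) = 0
  z(12.67, 0) = 164.7
  z(10, 4) = 190
  z(6, 8) = 198  ←
  z(0, 11.6) = 174
The maximum is at p = 6, q = 8.

p = 6, q = 8, z = 198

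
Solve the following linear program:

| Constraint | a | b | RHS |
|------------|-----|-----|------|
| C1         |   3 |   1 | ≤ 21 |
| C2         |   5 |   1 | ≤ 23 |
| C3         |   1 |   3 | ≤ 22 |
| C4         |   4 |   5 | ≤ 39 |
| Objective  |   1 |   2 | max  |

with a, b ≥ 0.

Evaluate the objective at each vertex of the feasible region:
  z(0, 0) = 0
  z(4.6, 0) = 4.6
  z(3.619, 4.905) = 13.43
  z(1, 7) = 15  ←
  z(0, 7.333) = 14.67
The maximum is at a = 1, b = 7.

a = 1, b = 7, z = 15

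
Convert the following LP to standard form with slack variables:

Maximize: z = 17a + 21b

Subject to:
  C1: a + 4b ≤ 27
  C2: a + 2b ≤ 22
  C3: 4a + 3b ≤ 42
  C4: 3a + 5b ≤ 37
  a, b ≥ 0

max z = 17a + 21b

s.t.
  a + 4b + s1 = 27
  a + 2b + s2 = 22
  4a + 3b + s3 = 42
  3a + 5b + s4 = 37
  a, b, s1, s2, s3, s4 ≥ 0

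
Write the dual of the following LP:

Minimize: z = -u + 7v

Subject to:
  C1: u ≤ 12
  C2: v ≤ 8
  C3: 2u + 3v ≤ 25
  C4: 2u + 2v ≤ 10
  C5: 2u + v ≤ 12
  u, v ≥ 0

Primal min cᵀx s.t. Ax ≤ b, x ≥ 0  →  Dual max −bᵀy s.t. Aᵀy ≥ −c, y ≥ 0.

Maximize: z = -12y1 - 8y2 - 25y3 - 10y4 - 12y5

Subject to:
  y1 + 2y3 + 2y4 + 2y5 ≥ 1
  y2 + 3y3 + 2y4 + y5 ≥ -7
  y1, y2, y3, y4, y5 ≥ 0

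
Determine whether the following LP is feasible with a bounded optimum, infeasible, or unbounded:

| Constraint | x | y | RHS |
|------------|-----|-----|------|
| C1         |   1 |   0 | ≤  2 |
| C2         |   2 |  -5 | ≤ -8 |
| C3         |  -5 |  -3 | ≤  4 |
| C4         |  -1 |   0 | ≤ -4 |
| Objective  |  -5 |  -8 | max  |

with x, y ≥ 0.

Infeasible (no feasible solution exists)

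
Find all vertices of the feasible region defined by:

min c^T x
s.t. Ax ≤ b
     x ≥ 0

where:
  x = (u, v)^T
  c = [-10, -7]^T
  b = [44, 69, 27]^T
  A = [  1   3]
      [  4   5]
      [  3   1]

(0, 0), (9, 0), (6, 9), (0, 13.8)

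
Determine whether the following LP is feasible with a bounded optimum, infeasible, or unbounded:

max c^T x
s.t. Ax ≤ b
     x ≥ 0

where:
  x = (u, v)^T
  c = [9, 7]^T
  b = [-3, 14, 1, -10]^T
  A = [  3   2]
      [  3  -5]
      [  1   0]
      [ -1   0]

Infeasible (no feasible solution exists)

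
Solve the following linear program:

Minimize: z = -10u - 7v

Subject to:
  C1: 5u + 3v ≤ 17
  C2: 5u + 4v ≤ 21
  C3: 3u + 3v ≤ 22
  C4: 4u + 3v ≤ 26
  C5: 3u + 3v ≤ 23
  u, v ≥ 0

Evaluate the objective at each vertex of the feasible region:
  z(0, 0) = 0
  z(3.4, 0) = -34
  z(1, 4) = -38  ←
  z(0, 5.25) = -36.75
The minimum is at u = 1, v = 4.

u = 1, v = 4, z = -38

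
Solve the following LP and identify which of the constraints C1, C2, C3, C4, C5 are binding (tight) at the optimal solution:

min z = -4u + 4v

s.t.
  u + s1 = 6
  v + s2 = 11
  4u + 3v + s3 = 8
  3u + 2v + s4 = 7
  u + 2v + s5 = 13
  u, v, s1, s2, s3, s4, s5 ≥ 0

At u = 2, v = 0, compute slack b - a·x for each constraint:
  C1: 6 − 2 = 4  (slack)
  C2: 11 − 0 = 11  (slack)
  C3: 8 − 8 = 0  (binding)
  C4: 7 − 6 = 1  (slack)
  C5: 13 − 2 = 11  (slack)

Optimal: u = 2, v = 0
Binding: C3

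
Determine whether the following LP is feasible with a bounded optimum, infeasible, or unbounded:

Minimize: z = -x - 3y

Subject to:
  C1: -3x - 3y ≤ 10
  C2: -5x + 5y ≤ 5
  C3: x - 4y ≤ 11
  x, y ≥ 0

Unbounded (objective can decrease without bound)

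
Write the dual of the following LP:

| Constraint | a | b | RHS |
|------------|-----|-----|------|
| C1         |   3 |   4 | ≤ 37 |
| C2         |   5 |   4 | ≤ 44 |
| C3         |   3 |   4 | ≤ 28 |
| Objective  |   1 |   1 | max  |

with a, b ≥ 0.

Primal max cᵀx s.t. Ax ≤ b, x ≥ 0  →  Dual min bᵀy s.t. Aᵀy ≥ c, y ≥ 0.

Minimize: z = 37y1 + 44y2 + 28y3

Subject to:
  3y1 + 5y2 + 3y3 ≥ 1
  4y1 + 4y2 + 4y3 ≥ 1
  y1, y2, y3 ≥ 0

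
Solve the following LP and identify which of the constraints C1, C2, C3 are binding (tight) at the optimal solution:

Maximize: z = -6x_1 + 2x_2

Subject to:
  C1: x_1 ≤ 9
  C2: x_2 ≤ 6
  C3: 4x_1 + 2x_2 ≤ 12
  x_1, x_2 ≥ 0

At x_1 = 0, x_2 = 6, compute slack b - a·x for each constraint:
  C1: 9 − 0 = 9  (slack)
  C2: 6 − 6 = 0  (binding)
  C3: 12 − 12 = 0  (binding)

Optimal: x_1 = 0, x_2 = 6
Binding: C2, C3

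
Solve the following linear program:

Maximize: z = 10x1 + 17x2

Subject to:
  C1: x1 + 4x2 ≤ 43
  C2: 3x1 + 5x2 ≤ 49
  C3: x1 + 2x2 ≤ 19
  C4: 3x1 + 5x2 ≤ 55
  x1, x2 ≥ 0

Evaluate the objective at each vertex of the feasible region:
  z(0, 0) = 0
  z(16.33, 0) = 163.3
  z(3, 8) = 166  ←
  z(0, 9.5) = 161.5
The maximum is at x1 = 3, x2 = 8.

x1 = 3, x2 = 8, z = 166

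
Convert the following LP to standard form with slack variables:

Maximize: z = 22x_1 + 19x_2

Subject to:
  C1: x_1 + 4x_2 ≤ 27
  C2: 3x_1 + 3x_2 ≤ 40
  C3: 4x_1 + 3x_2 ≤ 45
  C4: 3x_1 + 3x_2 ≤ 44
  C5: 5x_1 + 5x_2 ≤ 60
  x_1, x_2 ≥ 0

max z = 22x_1 + 19x_2

s.t.
  x_1 + 4x_2 + s1 = 27
  3x_1 + 3x_2 + s2 = 40
  4x_1 + 3x_2 + s3 = 45
  3x_1 + 3x_2 + s4 = 44
  5x_1 + 5x_2 + s5 = 60
  x_1, x_2, s1, s2, s3, s4, s5 ≥ 0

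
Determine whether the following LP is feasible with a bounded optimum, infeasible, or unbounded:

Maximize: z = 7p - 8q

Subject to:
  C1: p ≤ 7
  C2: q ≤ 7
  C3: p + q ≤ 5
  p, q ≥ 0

Feasible with a bounded optimal solution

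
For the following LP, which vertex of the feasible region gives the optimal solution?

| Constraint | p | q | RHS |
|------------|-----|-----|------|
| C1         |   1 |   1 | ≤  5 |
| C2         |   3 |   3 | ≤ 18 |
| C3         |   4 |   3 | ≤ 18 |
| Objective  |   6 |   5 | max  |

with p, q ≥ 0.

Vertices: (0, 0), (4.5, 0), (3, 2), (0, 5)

Evaluate the objective at each vertex of the feasible region:
  z(0, 0) = 0
  z(4.5, 0) = 27
  z(3, 2) = 28  ←
  z(0, 5) = 25
The maximum is at p = 3, q = 2.

(3, 2)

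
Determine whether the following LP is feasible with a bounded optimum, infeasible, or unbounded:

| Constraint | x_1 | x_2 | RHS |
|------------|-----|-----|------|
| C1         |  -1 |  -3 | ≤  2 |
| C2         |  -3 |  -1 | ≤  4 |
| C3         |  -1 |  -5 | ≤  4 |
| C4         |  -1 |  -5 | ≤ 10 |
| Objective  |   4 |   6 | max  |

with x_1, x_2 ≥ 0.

Unbounded (objective can increase without bound)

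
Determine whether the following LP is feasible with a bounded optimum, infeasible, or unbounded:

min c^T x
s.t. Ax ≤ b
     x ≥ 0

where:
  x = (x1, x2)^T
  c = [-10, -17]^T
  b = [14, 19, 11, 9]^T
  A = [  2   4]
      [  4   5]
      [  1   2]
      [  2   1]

Feasible with a bounded optimal solution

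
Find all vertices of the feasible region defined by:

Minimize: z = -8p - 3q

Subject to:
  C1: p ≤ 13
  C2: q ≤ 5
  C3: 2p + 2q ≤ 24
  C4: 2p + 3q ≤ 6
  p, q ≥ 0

(0, 0), (3, 0), (0, 2)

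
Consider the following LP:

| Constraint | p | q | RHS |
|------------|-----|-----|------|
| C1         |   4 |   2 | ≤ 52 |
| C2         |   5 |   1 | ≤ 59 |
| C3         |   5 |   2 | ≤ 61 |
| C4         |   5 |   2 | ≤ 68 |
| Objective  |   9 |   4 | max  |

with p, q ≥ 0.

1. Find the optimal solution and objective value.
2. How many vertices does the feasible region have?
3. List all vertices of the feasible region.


1. p = 9, q = 8, z = 113
2. 5
3. (0, 0), (11.8, 0), (11.4, 2), (9, 8), (0, 26)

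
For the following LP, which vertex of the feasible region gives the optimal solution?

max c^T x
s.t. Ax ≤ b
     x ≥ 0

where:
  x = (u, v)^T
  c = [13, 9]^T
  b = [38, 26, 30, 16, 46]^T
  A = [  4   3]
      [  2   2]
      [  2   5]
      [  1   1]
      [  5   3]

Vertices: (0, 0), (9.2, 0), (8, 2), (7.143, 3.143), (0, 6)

Evaluate the objective at each vertex of the feasible region:
  z(0, 0) = 0
  z(9.2, 0) = 119.6
  z(8, 2) = 122  ←
  z(7.143, 3.143) = 121.1
  z(0, 6) = 54
The maximum is at u = 8, v = 2.

(8, 2)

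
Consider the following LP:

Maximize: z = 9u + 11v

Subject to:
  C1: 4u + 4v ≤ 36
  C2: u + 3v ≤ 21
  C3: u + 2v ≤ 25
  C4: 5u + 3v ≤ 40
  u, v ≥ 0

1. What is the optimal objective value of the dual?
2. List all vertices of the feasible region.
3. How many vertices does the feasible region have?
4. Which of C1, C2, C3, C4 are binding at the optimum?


1. 93
2. (0, 0), (8, 0), (6.5, 2.5), (3, 6), (0, 7)
3. 5
4. C1, C2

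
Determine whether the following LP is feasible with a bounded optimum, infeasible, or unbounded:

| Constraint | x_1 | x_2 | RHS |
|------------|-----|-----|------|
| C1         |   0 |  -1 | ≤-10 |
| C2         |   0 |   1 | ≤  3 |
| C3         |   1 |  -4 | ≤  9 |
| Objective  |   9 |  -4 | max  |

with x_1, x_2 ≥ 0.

Infeasible (no feasible solution exists)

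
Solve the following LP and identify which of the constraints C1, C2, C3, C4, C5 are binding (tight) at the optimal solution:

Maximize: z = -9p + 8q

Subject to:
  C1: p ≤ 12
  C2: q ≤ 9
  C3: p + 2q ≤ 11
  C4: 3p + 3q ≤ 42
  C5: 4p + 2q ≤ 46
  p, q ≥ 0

At p = 0, q = 5.5, compute slack b - a·x for each constraint:
  C1: 12 − 0 = 12  (slack)
  C2: 9 − 5.5 = 3.5  (slack)
  C3: 11 − 11 = 0  (binding)
  C4: 42 − 16.5 = 25.5  (slack)
  C5: 46 − 11 = 35  (slack)

Optimal: p = 0, q = 5.5
Binding: C3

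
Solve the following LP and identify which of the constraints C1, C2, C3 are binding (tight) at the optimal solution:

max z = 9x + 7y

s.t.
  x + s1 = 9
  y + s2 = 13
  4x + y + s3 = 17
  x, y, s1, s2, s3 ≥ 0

At x = 1, y = 13, compute slack b - a·x for each constraint:
  C1: 9 − 1 = 8  (slack)
  C2: 13 − 13 = 0  (binding)
  C3: 17 − 17 = 0  (binding)

Optimal: x = 1, y = 13
Binding: C2, C3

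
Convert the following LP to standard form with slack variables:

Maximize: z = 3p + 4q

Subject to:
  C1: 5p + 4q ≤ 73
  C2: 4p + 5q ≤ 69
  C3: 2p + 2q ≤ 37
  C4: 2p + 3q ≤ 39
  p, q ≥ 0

max z = 3p + 4q

s.t.
  5p + 4q + s1 = 73
  4p + 5q + s2 = 69
  2p + 2q + s3 = 37
  2p + 3q + s4 = 39
  p, q, s1, s2, s3, s4 ≥ 0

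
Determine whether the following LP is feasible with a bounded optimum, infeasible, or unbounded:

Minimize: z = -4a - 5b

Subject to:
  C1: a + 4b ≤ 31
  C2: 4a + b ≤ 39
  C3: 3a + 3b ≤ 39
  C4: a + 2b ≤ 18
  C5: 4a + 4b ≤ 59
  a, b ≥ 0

Feasible with a bounded optimal solution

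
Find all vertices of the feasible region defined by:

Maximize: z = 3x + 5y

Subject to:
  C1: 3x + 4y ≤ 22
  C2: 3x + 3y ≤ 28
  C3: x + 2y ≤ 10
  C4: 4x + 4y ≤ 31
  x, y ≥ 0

(0, 0), (7.333, 0), (2, 4), (0, 5)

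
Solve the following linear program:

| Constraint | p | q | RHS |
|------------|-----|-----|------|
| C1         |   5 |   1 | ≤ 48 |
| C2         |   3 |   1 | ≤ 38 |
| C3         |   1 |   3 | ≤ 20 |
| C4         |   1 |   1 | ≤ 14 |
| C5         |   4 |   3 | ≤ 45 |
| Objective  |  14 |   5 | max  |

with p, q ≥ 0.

Evaluate the objective at each vertex of the feasible region:
  z(0, 0) = 0
  z(9.6, 0) = 134.4
  z(9, 3) = 141  ←
  z(8.333, 3.889) = 136.1
  z(0, 6.667) = 33.33
The maximum is at p = 9, q = 3.

p = 9, q = 3, z = 141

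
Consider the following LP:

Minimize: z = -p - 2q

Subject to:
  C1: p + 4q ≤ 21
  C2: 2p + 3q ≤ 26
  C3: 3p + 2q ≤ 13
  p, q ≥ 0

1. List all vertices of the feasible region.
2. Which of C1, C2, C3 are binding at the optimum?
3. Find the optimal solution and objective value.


1. (0, 0), (4.333, 0), (1, 5), (0, 5.25)
2. C1, C3
3. p = 1, q = 5, z = -11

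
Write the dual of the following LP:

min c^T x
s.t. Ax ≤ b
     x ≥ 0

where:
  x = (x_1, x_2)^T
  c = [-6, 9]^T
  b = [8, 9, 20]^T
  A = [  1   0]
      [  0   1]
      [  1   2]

Primal min cᵀx s.t. Ax ≤ b, x ≥ 0  →  Dual max −bᵀy s.t. Aᵀy ≥ −c, y ≥ 0.

Maximize: z = -8y1 - 9y2 - 20y3

Subject to:
  y1 + y3 ≥ 6
  y2 + 2y3 ≥ -9
  y1, y2, y3 ≥ 0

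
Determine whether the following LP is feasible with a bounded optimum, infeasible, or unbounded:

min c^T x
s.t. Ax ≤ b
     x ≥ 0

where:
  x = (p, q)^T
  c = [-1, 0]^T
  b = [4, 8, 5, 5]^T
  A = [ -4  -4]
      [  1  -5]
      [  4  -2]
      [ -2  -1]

Unbounded (objective can decrease without bound)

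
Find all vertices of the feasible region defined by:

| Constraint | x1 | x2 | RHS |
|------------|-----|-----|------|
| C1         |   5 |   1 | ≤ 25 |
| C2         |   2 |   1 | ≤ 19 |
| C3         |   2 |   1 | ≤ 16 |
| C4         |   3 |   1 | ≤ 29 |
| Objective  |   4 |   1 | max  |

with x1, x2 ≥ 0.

(0, 0), (5, 0), (3, 10), (0, 16)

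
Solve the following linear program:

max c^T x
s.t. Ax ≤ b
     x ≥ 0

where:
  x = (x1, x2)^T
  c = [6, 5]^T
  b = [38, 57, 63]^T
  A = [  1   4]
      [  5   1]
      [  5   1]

Evaluate the objective at each vertex of the feasible region:
  z(0, 0) = 0
  z(11.4, 0) = 68.4
  z(10, 7) = 95  ←
  z(0, 9.5) = 47.5
The maximum is at x1 = 10, x2 = 7.

x1 = 10, x2 = 7, z = 95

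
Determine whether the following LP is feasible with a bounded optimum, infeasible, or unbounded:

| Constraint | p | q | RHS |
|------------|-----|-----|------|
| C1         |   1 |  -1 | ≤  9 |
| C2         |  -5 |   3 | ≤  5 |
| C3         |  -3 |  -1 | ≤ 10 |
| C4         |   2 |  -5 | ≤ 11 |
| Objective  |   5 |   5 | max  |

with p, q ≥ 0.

Unbounded (objective can increase without bound)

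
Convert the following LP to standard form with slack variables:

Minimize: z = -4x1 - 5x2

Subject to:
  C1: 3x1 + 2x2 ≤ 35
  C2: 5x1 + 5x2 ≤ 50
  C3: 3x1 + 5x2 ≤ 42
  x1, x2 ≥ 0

min z = -4x1 - 5x2

s.t.
  3x1 + 2x2 + s1 = 35
  5x1 + 5x2 + s2 = 50
  3x1 + 5x2 + s3 = 42
  x1, x2, s1, s2, s3 ≥ 0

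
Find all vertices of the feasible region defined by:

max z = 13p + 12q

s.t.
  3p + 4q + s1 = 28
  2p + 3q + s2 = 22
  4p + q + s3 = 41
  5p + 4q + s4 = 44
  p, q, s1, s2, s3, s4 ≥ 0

(0, 0), (8.8, 0), (8, 1), (0, 7)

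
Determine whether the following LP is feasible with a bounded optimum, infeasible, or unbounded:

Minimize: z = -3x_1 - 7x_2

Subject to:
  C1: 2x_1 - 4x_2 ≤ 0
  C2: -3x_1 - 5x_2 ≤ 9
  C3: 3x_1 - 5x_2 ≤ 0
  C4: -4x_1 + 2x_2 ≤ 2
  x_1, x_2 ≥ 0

Unbounded (objective can decrease without bound)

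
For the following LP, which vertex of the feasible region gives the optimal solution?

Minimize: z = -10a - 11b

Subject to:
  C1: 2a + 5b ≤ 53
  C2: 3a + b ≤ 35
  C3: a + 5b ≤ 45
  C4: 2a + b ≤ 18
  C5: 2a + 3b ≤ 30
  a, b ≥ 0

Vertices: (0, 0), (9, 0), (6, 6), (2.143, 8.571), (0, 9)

Evaluate the objective at each vertex of the feasible region:
  z(0, 0) = 0
  z(9, 0) = -90
  z(6, 6) = -126  ←
  z(2.143, 8.571) = -115.7
  z(0, 9) = -99
The minimum is at a = 6, b = 6.

(6, 6)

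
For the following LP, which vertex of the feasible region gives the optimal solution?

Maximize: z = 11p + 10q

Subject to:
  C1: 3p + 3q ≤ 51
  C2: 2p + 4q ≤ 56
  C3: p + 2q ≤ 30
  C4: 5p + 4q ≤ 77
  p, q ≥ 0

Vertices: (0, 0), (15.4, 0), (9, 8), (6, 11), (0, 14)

Evaluate the objective at each vertex of the feasible region:
  z(0, 0) = 0
  z(15.4, 0) = 169.4
  z(9, 8) = 179  ←
  z(6, 11) = 176
  z(0, 14) = 140
The maximum is at p = 9, q = 8.

(9, 8)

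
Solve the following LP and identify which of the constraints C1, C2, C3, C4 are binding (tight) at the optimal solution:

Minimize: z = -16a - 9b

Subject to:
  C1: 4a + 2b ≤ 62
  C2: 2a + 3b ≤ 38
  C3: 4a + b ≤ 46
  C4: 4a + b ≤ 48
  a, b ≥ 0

At a = 10, b = 6, compute slack b - a·x for each constraint:
  C1: 62 − 52 = 10  (slack)
  C2: 38 − 38 = 0  (binding)
  C3: 46 − 46 = 0  (binding)
  C4: 48 − 46 = 2  (slack)

Optimal: a = 10, b = 6
Binding: C2, C3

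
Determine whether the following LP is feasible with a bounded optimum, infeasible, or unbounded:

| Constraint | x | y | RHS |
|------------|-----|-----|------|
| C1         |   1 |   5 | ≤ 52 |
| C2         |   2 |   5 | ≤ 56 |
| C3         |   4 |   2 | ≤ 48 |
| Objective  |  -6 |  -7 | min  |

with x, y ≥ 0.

Feasible with a bounded optimal solution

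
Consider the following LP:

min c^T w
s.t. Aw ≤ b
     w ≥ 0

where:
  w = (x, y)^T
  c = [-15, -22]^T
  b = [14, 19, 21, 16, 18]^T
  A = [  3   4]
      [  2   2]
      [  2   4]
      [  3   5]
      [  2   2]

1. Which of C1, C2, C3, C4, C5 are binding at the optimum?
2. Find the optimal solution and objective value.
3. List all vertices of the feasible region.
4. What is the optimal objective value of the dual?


1. C1, C4
2. x = 2, y = 2, z = -74
3. (0, 0), (4.667, 0), (2, 2), (0, 3.2)
4. -74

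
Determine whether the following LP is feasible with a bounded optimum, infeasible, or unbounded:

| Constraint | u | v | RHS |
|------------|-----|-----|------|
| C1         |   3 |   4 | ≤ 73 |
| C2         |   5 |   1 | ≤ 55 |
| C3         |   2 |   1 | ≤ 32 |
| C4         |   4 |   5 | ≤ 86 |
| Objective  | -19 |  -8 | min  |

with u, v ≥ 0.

Feasible with a bounded optimal solution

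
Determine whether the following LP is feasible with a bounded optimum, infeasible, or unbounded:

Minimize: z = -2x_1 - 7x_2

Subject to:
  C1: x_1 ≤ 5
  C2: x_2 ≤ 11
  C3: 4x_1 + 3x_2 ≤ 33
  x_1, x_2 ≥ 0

Feasible with a bounded optimal solution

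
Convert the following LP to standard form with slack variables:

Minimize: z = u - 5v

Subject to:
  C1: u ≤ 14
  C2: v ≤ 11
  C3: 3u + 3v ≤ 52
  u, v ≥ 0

min z = u - 5v

s.t.
  u + s1 = 14
  v + s2 = 11
  3u + 3v + s3 = 52
  u, v, s1, s2, s3 ≥ 0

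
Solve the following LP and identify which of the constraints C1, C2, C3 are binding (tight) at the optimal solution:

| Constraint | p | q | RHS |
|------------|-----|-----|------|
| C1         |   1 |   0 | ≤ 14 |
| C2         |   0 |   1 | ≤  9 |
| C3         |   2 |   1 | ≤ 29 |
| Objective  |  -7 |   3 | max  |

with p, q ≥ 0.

At p = 0, q = 9, compute slack b - a·x for each constraint:
  C1: 14 − 0 = 14  (slack)
  C2: 9 − 9 = 0  (binding)
  C3: 29 − 9 = 20  (slack)

Optimal: p = 0, q = 9
Binding: C2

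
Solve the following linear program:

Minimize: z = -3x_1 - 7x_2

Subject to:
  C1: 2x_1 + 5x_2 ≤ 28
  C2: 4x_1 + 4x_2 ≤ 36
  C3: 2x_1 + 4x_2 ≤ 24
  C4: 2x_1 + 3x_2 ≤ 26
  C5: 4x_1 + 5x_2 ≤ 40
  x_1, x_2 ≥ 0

Evaluate the objective at each vertex of the feasible region:
  z(0, 0) = 0
  z(9, 0) = -27
  z(6, 3) = -39
  z(4, 4) = -40  ←
  z(0, 5.6) = -39.2
The minimum is at x_1 = 4, x_2 = 4.

x_1 = 4, x_2 = 4, z = -40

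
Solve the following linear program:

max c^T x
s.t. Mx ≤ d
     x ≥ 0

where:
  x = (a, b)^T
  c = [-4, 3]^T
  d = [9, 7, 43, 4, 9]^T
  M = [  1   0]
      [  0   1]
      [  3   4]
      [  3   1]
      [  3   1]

Evaluate the objective at each vertex of the feasible region:
  z(0, 0) = 0
  z(1.333, 0) = -5.333
  z(0, 4) = 12  ←
The maximum is at a = 0, b = 4.

a = 0, b = 4, z = 12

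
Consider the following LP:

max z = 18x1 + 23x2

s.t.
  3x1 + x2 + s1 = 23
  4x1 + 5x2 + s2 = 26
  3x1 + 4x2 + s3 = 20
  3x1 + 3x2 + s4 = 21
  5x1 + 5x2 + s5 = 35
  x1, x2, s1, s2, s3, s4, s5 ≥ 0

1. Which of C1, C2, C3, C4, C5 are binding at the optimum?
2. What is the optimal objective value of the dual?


1. C2, C3
2. 118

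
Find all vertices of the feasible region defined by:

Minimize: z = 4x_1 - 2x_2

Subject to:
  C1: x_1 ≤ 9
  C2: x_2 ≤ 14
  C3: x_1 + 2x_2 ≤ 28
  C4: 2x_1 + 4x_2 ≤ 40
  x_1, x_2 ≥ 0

(0, 0), (9, 0), (9, 5.5), (0, 10)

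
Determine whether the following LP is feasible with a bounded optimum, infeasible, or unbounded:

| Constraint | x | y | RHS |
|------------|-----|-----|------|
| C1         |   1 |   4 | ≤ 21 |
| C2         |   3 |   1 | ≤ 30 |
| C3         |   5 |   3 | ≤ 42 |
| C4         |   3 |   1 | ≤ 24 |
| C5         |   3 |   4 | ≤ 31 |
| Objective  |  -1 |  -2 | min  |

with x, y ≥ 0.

Feasible with a bounded optimal solution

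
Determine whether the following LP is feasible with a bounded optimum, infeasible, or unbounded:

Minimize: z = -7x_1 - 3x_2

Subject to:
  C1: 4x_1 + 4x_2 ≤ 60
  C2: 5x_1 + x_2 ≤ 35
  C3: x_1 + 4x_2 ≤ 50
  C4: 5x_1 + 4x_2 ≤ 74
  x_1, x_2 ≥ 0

Feasible with a bounded optimal solution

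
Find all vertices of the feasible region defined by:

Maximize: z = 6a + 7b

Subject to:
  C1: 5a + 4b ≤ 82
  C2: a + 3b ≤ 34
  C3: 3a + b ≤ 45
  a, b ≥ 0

(0, 0), (15, 0), (14, 3), (10, 8), (0, 11.33)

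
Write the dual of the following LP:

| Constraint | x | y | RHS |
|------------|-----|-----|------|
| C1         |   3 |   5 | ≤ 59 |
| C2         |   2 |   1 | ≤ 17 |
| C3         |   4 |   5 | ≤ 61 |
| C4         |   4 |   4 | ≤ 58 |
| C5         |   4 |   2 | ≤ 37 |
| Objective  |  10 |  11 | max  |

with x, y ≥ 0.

Primal max cᵀx s.t. Ax ≤ b, x ≥ 0  →  Dual min bᵀy s.t. Aᵀy ≥ c, y ≥ 0.

Minimize: z = 59y1 + 17y2 + 61y3 + 58y4 + 37y5

Subject to:
  3y1 + 2y2 + 4y3 + 4y4 + 4y5 ≥ 10
  5y1 + y2 + 5y3 + 4y4 + 2y5 ≥ 11
  y1, y2, y3, y4, y5 ≥ 0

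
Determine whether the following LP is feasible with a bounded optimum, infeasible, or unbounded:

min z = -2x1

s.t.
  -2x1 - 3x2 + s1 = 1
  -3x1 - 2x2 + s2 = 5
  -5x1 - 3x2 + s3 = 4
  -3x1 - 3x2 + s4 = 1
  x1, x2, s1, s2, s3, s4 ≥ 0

Unbounded (objective can decrease without bound)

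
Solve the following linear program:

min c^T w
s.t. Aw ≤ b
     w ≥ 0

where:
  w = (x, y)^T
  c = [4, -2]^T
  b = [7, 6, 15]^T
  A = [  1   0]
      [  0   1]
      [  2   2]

Evaluate the objective at each vertex of the feasible region:
  z(0, 0) = 0
  z(7, 0) = 28
  z(7, 0.5) = 27
  z(1.5, 6) = -6
  z(0, 6) = -12  ←
The minimum is at x = 0, y = 6.

x = 0, y = 6, z = -12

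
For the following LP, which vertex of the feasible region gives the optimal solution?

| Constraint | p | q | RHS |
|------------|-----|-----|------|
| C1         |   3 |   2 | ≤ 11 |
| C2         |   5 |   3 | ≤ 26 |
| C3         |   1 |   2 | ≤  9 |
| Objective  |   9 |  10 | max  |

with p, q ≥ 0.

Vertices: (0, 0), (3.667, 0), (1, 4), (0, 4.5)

Evaluate the objective at each vertex of the feasible region:
  z(0, 0) = 0
  z(3.667, 0) = 33
  z(1, 4) = 49  ←
  z(0, 4.5) = 45
The maximum is at p = 1, q = 4.

(1, 4)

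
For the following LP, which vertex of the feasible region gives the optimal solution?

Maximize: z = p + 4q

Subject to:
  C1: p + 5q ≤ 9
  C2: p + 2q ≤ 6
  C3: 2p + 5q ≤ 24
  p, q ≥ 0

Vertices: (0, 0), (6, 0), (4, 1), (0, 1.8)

Evaluate the objective at each vertex of the feasible region:
  z(0, 0) = 0
  z(6, 0) = 6
  z(4, 1) = 8  ←
  z(0, 1.8) = 7.2
The maximum is at p = 4, q = 1.

(4, 1)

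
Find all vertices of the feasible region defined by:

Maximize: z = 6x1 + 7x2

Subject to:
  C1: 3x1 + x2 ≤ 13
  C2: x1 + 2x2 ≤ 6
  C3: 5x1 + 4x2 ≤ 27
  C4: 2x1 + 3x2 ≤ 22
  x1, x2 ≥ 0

(0, 0), (4.333, 0), (4, 1), (0, 3)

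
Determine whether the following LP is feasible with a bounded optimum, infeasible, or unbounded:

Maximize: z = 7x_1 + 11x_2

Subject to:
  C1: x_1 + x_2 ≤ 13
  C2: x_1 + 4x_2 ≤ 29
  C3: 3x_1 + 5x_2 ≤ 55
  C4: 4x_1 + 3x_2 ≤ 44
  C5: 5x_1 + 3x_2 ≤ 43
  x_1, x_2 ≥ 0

Feasible with a bounded optimal solution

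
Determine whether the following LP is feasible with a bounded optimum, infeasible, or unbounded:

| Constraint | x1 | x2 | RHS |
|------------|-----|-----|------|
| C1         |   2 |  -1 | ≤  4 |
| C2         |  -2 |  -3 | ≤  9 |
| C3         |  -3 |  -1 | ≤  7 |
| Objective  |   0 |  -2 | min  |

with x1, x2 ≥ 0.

Unbounded (objective can decrease without bound)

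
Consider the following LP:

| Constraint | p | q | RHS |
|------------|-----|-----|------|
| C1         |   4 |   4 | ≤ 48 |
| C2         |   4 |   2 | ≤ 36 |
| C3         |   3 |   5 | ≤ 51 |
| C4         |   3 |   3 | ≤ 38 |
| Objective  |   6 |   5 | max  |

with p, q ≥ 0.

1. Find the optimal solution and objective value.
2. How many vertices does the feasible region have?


1. p = 6, q = 6, z = 66
2. 5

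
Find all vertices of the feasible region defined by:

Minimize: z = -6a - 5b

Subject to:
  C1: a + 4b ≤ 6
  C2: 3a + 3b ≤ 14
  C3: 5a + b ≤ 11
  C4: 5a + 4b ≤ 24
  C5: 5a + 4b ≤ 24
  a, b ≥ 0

(0, 0), (2.2, 0), (2, 1), (0, 1.5)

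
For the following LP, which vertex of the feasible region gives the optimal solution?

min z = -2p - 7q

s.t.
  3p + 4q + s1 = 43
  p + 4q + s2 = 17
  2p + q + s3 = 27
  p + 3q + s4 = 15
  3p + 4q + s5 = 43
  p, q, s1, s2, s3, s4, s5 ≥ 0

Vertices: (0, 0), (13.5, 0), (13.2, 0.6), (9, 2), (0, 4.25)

Evaluate the objective at each vertex of the feasible region:
  z(0, 0) = 0
  z(13.5, 0) = -27
  z(13.2, 0.6) = -30.6
  z(9, 2) = -32  ←
  z(0, 4.25) = -29.75
The minimum is at p = 9, q = 2.

(9, 2)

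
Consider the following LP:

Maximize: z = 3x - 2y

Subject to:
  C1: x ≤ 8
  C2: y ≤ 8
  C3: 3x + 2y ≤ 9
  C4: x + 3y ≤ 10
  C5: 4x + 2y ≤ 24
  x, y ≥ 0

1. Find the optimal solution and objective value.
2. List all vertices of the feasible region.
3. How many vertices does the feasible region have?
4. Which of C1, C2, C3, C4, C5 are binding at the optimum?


1. x = 3, y = 0, z = 9
2. (0, 0), (3, 0), (1, 3), (0, 3.333)
3. 4
4. C3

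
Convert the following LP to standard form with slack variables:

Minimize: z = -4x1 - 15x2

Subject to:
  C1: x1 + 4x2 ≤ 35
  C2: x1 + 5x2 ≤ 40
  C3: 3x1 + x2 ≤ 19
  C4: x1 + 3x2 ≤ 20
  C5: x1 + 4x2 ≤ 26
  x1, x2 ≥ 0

min z = -4x1 - 15x2

s.t.
  x1 + 4x2 + s1 = 35
  x1 + 5x2 + s2 = 40
  3x1 + x2 + s3 = 19
  x1 + 3x2 + s4 = 20
  x1 + 4x2 + s5 = 26
  x1, x2, s1, s2, s3, s4, s5 ≥ 0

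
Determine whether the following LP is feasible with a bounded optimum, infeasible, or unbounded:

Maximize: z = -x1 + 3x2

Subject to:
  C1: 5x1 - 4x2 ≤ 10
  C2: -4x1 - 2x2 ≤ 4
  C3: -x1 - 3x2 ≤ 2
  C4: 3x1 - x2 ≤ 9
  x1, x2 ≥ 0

Unbounded (objective can increase without bound)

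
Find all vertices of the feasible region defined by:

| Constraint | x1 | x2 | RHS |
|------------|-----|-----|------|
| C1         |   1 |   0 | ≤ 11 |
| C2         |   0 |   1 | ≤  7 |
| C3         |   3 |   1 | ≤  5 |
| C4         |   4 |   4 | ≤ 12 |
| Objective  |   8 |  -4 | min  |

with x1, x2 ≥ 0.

(0, 0), (1.667, 0), (1, 2), (0, 3)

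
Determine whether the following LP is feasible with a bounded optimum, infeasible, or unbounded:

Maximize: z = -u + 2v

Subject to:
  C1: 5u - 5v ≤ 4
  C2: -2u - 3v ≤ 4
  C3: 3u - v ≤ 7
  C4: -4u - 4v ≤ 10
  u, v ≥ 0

Unbounded (objective can increase without bound)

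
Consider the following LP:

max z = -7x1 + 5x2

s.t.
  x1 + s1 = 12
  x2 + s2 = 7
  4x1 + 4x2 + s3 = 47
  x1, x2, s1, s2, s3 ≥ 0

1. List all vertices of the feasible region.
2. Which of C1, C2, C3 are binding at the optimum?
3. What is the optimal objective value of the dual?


1. (0, 0), (11.75, 0), (4.75, 7), (0, 7)
2. C2
3. 35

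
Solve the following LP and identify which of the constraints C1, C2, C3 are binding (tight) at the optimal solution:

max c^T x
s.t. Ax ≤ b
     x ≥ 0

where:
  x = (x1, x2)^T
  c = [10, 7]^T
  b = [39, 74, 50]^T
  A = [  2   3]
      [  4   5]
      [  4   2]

At x1 = 9, x2 = 7, compute slack b - a·x for each constraint:
  C1: 39 − 39 = 0  (binding)
  C2: 74 − 71 = 3  (slack)
  C3: 50 − 50 = 0  (binding)

Optimal: x1 = 9, x2 = 7
Binding: C1, C3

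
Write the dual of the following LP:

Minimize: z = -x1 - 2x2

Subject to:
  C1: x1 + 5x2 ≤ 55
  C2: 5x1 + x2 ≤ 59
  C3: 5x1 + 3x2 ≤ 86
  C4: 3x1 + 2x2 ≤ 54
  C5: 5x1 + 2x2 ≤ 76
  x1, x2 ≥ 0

Primal min cᵀx s.t. Ax ≤ b, x ≥ 0  →  Dual max −bᵀy s.t. Aᵀy ≥ −c, y ≥ 0.

Maximize: z = -55y1 - 59y2 - 86y3 - 54y4 - 76y5

Subject to:
  y1 + 5y2 + 5y3 + 3y4 + 5y5 ≥ 1
  5y1 + y2 + 3y3 + 2y4 + 2y5 ≥ 2
  y1, y2, y3, y4, y5 ≥ 0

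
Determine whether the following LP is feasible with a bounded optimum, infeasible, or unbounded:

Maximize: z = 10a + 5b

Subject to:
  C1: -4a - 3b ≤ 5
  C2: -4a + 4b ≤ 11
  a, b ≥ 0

Unbounded (objective can increase without bound)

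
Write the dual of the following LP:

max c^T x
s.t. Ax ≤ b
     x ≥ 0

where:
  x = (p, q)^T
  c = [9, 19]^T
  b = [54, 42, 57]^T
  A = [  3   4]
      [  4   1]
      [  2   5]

Primal max cᵀx s.t. Ax ≤ b, x ≥ 0  →  Dual min bᵀy s.t. Aᵀy ≥ c, y ≥ 0.

Minimize: z = 54y1 + 42y2 + 57y3

Subject to:
  3y1 + 4y2 + 2y3 ≥ 9
  4y1 + y2 + 5y3 ≥ 19
  y1, y2, y3 ≥ 0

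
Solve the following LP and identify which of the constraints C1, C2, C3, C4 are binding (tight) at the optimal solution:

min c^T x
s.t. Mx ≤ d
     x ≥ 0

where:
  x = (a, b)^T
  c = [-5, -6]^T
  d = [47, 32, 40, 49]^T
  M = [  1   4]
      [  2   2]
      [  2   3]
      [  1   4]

At a = 8, b = 8, compute slack b - a·x for each constraint:
  C1: 47 − 40 = 7  (slack)
  C2: 32 − 32 = 0  (binding)
  C3: 40 − 40 = 0  (binding)
  C4: 49 − 40 = 9  (slack)

Optimal: a = 8, b = 8
Binding: C2, C3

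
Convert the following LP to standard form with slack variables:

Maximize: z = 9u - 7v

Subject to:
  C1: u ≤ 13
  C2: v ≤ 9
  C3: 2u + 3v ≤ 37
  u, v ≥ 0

max z = 9u - 7v

s.t.
  u + s1 = 13
  v + s2 = 9
  2u + 3v + s3 = 37
  u, v, s1, s2, s3 ≥ 0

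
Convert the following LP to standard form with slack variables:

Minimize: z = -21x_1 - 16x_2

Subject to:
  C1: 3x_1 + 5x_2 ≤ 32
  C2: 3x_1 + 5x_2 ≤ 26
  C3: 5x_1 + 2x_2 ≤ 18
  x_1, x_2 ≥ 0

min z = -21x_1 - 16x_2

s.t.
  3x_1 + 5x_2 + s1 = 32
  3x_1 + 5x_2 + s2 = 26
  5x_1 + 2x_2 + s3 = 18
  x_1, x_2, s1, s2, s3 ≥ 0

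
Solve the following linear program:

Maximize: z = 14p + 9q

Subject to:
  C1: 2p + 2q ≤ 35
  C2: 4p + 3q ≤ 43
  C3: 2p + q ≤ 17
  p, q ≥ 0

Evaluate the objective at each vertex of the feasible region:
  z(0, 0) = 0
  z(8.5, 0) = 119
  z(4, 9) = 137  ←
  z(0, 14.33) = 129
The maximum is at p = 4, q = 9.

p = 4, q = 9, z = 137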